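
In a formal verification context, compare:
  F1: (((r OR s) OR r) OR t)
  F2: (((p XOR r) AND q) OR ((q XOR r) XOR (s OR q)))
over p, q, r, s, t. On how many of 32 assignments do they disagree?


F1 = (((r OR s) OR r) OR t)
F2 = (((p XOR r) AND q) OR ((q XOR r) XOR (s OR q)))
Evaluate both on each of 32 rows (bits = p,q,r,s,t):
  row 0 [00000]: F1=0 F2=0 -> 0
  row 1 [00001]: F1=1 F2=0 (differ) -> 1
  row 2 [00010]: F1=1 F2=1 -> 0
  row 3 [00011]: F1=1 F2=1 -> 0
  row 4 [00100]: F1=1 F2=1 -> 0
  row 5 [00101]: F1=1 F2=1 -> 0
  row 6 [00110]: F1=1 F2=0 (differ) -> 1
  row 7 [00111]: F1=1 F2=0 (differ) -> 1
  row 8 [01000]: F1=0 F2=0 -> 0
  row 9 [01001]: F1=1 F2=0 (differ) -> 1
  row 10 [01010]: F1=1 F2=0 (differ) -> 1
  row 11 [01011]: F1=1 F2=0 (differ) -> 1
  row 12 [01100]: F1=1 F2=1 -> 0
  row 13 [01101]: F1=1 F2=1 -> 0
  row 14 [01110]: F1=1 F2=1 -> 0
  row 15 [01111]: F1=1 F2=1 -> 0
  row 16 [10000]: F1=0 F2=0 -> 0
  row 17 [10001]: F1=1 F2=0 (differ) -> 1
  row 18 [10010]: F1=1 F2=1 -> 0
  row 19 [10011]: F1=1 F2=1 -> 0
  row 20 [10100]: F1=1 F2=1 -> 0
  row 21 [10101]: F1=1 F2=1 -> 0
  row 22 [10110]: F1=1 F2=0 (differ) -> 1
  row 23 [10111]: F1=1 F2=0 (differ) -> 1
  row 24 [11000]: F1=0 F2=1 (differ) -> 1
  row 25 [11001]: F1=1 F2=1 -> 0
  row 26 [11010]: F1=1 F2=1 -> 0
  row 27 [11011]: F1=1 F2=1 -> 0
  row 28 [11100]: F1=1 F2=1 -> 0
  row 29 [11101]: F1=1 F2=1 -> 0
  row 30 [11110]: F1=1 F2=1 -> 0
  row 31 [11111]: F1=1 F2=1 -> 0
Full result column, 8 rows per line (p,q fixed per line; r,s,t runs 000..111 left to right):
  rows 0-7 [p,q=00]: 01000011  (ones: 3)
  rows 8-15 [p,q=01]: 01110000  (ones: 3)
  rows 16-23 [p,q=10]: 01000011  (ones: 3)
  rows 24-31 [p,q=11]: 10000000  (ones: 1)
Disagreements = 3+3+3+1 = 10

10


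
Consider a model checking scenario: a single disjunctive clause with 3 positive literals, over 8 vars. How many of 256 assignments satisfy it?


Step 1: Total=2^8=256
Step 2: Unsat when all 3 false: 2^5=32
Step 3: Sat=256-32=224

224


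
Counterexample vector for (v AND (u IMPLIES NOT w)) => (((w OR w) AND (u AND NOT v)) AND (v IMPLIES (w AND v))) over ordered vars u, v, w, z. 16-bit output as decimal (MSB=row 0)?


F1 = (v AND (u IMPLIES NOT w))
F2 = (((w OR w) AND (u AND NOT v)) AND (v IMPLIES (w AND v)))
Counterexample to F1=>F2 is where F1=1 and F2=0.
Evaluate each row (bits = u,v,w,z, MSB first):
  row 0 [0000]: F1=0 F2=0 -> F1&~F2 -> 0
  row 1 [0001]: F1=0 F2=0 -> F1&~F2 -> 0
  row 2 [0010]: F1=0 F2=0 -> F1&~F2 -> 0
  row 3 [0011]: F1=0 F2=0 -> F1&~F2 -> 0
  row 4 [0100]: F1=1 F2=0 -> F1&~F2 -> 1
  row 5 [0101]: F1=1 F2=0 -> F1&~F2 -> 1
  row 6 [0110]: F1=1 F2=0 -> F1&~F2 -> 1
  row 7 [0111]: F1=1 F2=0 -> F1&~F2 -> 1
  row 8 [1000]: F1=0 F2=0 -> F1&~F2 -> 0
  row 9 [1001]: F1=0 F2=0 -> F1&~F2 -> 0
  row 10 [1010]: F1=0 F2=1 -> F1&~F2 -> 0
  row 11 [1011]: F1=0 F2=1 -> F1&~F2 -> 0
  row 12 [1100]: F1=1 F2=0 -> F1&~F2 -> 1
  row 13 [1101]: F1=1 F2=0 -> F1&~F2 -> 1
  row 14 [1110]: F1=0 F2=0 -> F1&~F2 -> 0
  row 15 [1111]: F1=0 F2=0 -> F1&~F2 -> 0
Full result column, 4 rows per line (u,v fixed per line; w,z runs 00..11 left to right):
  rows 0-3 [u,v=00]: 0000  = hex 0
  rows 4-7 [u,v=01]: 1111  = hex F
  rows 8-11 [u,v=10]: 0000  = hex 0
  rows 12-15 [u,v=11]: 1100  = hex C
Counterexample vector (row 0 .. row 15) = 0000111100001100
Output column grouped in 4s = 0000 1111 0000 1100 = 0x0F0C
Convert to decimal digit by digit (value = value*16 + digit):
  0 -> 0
  0*16 + 15 (F) = 15
  15*16 + 0 = 240
  240*16 + 12 (C) = 3852
Decimal = 3852

3852


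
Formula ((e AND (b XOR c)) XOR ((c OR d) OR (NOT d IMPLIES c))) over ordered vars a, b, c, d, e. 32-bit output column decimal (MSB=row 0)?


Formula: ((e AND (b XOR c)) XOR ((c OR d) OR (NOT d IMPLIES c))) over a, b, c, d, e (32 rows)
Evaluate each row (bits = a,b,c,d,e, MSB first):
  row 0 [00000]: ((0 AND (0 XOR 0)) XOR ((0 OR 0) OR (NOT 0 IMPLIES 0))) -> 0
  row 1 [00001]: ((1 AND (0 XOR 0)) XOR ((0 OR 0) OR (NOT 0 IMPLIES 0))) -> 0
  row 2 [00010]: ((0 AND (0 XOR 0)) XOR ((0 OR 1) OR (NOT 1 IMPLIES 0))) -> 1
  row 3 [00011]: ((1 AND (0 XOR 0)) XOR ((0 OR 1) OR (NOT 1 IMPLIES 0))) -> 1
  row 4 [00100]: ((0 AND (0 XOR 1)) XOR ((1 OR 0) OR (NOT 0 IMPLIES 1))) -> 1
  row 5 [00101]: ((1 AND (0 XOR 1)) XOR ((1 OR 0) OR (NOT 0 IMPLIES 1))) -> 0
  row 6 [00110]: ((0 AND (0 XOR 1)) XOR ((1 OR 1) OR (NOT 1 IMPLIES 1))) -> 1
  row 7 [00111]: ((1 AND (0 XOR 1)) XOR ((1 OR 1) OR (NOT 1 IMPLIES 1))) -> 0
  row 8 [01000]: ((0 AND (1 XOR 0)) XOR ((0 OR 0) OR (NOT 0 IMPLIES 0))) -> 0
  row 9 [01001]: ((1 AND (1 XOR 0)) XOR ((0 OR 0) OR (NOT 0 IMPLIES 0))) -> 1
  row 10 [01010]: ((0 AND (1 XOR 0)) XOR ((0 OR 1) OR (NOT 1 IMPLIES 0))) -> 1
  row 11 [01011]: ((1 AND (1 XOR 0)) XOR ((0 OR 1) OR (NOT 1 IMPLIES 0))) -> 0
  row 12 [01100]: ((0 AND (1 XOR 1)) XOR ((1 OR 0) OR (NOT 0 IMPLIES 1))) -> 1
  row 13 [01101]: ((1 AND (1 XOR 1)) XOR ((1 OR 0) OR (NOT 0 IMPLIES 1))) -> 1
  row 14 [01110]: ((0 AND (1 XOR 1)) XOR ((1 OR 1) OR (NOT 1 IMPLIES 1))) -> 1
  row 15 [01111]: ((1 AND (1 XOR 1)) XOR ((1 OR 1) OR (NOT 1 IMPLIES 1))) -> 1
  row 16 [10000]: ((0 AND (0 XOR 0)) XOR ((0 OR 0) OR (NOT 0 IMPLIES 0))) -> 0
  row 17 [10001]: ((1 AND (0 XOR 0)) XOR ((0 OR 0) OR (NOT 0 IMPLIES 0))) -> 0
  row 18 [10010]: ((0 AND (0 XOR 0)) XOR ((0 OR 1) OR (NOT 1 IMPLIES 0))) -> 1
  row 19 [10011]: ((1 AND (0 XOR 0)) XOR ((0 OR 1) OR (NOT 1 IMPLIES 0))) -> 1
  row 20 [10100]: ((0 AND (0 XOR 1)) XOR ((1 OR 0) OR (NOT 0 IMPLIES 1))) -> 1
  row 21 [10101]: ((1 AND (0 XOR 1)) XOR ((1 OR 0) OR (NOT 0 IMPLIES 1))) -> 0
  row 22 [10110]: ((0 AND (0 XOR 1)) XOR ((1 OR 1) OR (NOT 1 IMPLIES 1))) -> 1
  row 23 [10111]: ((1 AND (0 XOR 1)) XOR ((1 OR 1) OR (NOT 1 IMPLIES 1))) -> 0
  row 24 [11000]: ((0 AND (1 XOR 0)) XOR ((0 OR 0) OR (NOT 0 IMPLIES 0))) -> 0
  row 25 [11001]: ((1 AND (1 XOR 0)) XOR ((0 OR 0) OR (NOT 0 IMPLIES 0))) -> 1
  row 26 [11010]: ((0 AND (1 XOR 0)) XOR ((0 OR 1) OR (NOT 1 IMPLIES 0))) -> 1
  row 27 [11011]: ((1 AND (1 XOR 0)) XOR ((0 OR 1) OR (NOT 1 IMPLIES 0))) -> 0
  row 28 [11100]: ((0 AND (1 XOR 1)) XOR ((1 OR 0) OR (NOT 0 IMPLIES 1))) -> 1
  row 29 [11101]: ((1 AND (1 XOR 1)) XOR ((1 OR 0) OR (NOT 0 IMPLIES 1))) -> 1
  row 30 [11110]: ((0 AND (1 XOR 1)) XOR ((1 OR 1) OR (NOT 1 IMPLIES 1))) -> 1
  row 31 [11111]: ((1 AND (1 XOR 1)) XOR ((1 OR 1) OR (NOT 1 IMPLIES 1))) -> 1
Full result column, 4 rows per line (a,b,c fixed per line; d,e runs 00..11 left to right):
  rows 0-3 [a,b,c=000]: 0011  = hex 3
  rows 4-7 [a,b,c=001]: 1010  = hex A
  rows 8-11 [a,b,c=010]: 0110  = hex 6
  rows 12-15 [a,b,c=011]: 1111  = hex F
  rows 16-19 [a,b,c=100]: 0011  = hex 3
  rows 20-23 [a,b,c=101]: 1010  = hex A
  rows 24-27 [a,b,c=110]: 0110  = hex 6
  rows 28-31 [a,b,c=111]: 1111  = hex F
Output column (row 0 .. row 31) = 00111010011011110011101001101111
Output column grouped in 4s = 0011 1010 0110 1111 0011 1010 0110 1111 = 0x3A6F3A6F
Convert to decimal digit by digit (value = value*16 + digit):
  3 -> 3
  3*16 + 10 (A) = 58
  58*16 + 6 = 934
  934*16 + 15 (F) = 14959
  14959*16 + 3 = 239347
  239347*16 + 10 (A) = 3829562
  3829562*16 + 6 = 61272998
  61272998*16 + 15 (F) = 980367983
Decimal = 980367983

980367983


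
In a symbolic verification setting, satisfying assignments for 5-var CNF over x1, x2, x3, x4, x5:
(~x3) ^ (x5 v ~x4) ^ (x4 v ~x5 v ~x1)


CNF with 3 clauses over 5 vars (32 assignments).
An assignment satisfies CNF iff every clause has >=1 true literal.
Check each row (bits = x1,x2,x3,x4,x5; clause T/F shown):
  row 0 [00000]: clauses=TTT -> 1
  row 1 [00001]: clauses=TTT -> 1
  row 2 [00010]: clauses=TFT -> 0
  row 3 [00011]: clauses=TTT -> 1
  row 4 [00100]: clauses=FTT -> 0
  row 5 [00101]: clauses=FTT -> 0
  row 6 [00110]: clauses=FFT -> 0
  row 7 [00111]: clauses=FTT -> 0
  row 8 [01000]: clauses=TTT -> 1
  row 9 [01001]: clauses=TTT -> 1
  row 10 [01010]: clauses=TFT -> 0
  row 11 [01011]: clauses=TTT -> 1
  row 12 [01100]: clauses=FTT -> 0
  row 13 [01101]: clauses=FTT -> 0
  row 14 [01110]: clauses=FFT -> 0
  row 15 [01111]: clauses=FTT -> 0
  row 16 [10000]: clauses=TTT -> 1
  row 17 [10001]: clauses=TTF -> 0
  row 18 [10010]: clauses=TFT -> 0
  row 19 [10011]: clauses=TTT -> 1
  row 20 [10100]: clauses=FTT -> 0
  row 21 [10101]: clauses=FTF -> 0
  row 22 [10110]: clauses=FFT -> 0
  row 23 [10111]: clauses=FTT -> 0
  row 24 [11000]: clauses=TTT -> 1
  row 25 [11001]: clauses=TTF -> 0
  row 26 [11010]: clauses=TFT -> 0
  row 27 [11011]: clauses=TTT -> 1
  row 28 [11100]: clauses=FTT -> 0
  row 29 [11101]: clauses=FTF -> 0
  row 30 [11110]: clauses=FFT -> 0
  row 31 [11111]: clauses=FTT -> 0
Full result column, 8 rows per line (x1,x2 fixed per line; x3,x4,x5 runs 000..111 left to right):
  rows 0-7 [x1,x2=00]: 11010000  (ones: 3)
  rows 8-15 [x1,x2=01]: 11010000  (ones: 3)
  rows 16-23 [x1,x2=10]: 10010000  (ones: 2)
  rows 24-31 [x1,x2=11]: 10010000  (ones: 2)
Satisfying assignments = 3+3+2+2 = 10

10


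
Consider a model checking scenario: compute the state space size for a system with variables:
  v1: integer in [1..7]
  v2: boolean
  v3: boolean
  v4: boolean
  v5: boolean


State space = product of domain sizes of all variables.
Domain sizes:
  v1 (integer in [1..7]): 7
  v2 (boolean): 2
  v3 (boolean): 2
  v4 (boolean): 2
  v5 (boolean): 2
Product = 7 * 2 * 2 * 2 * 2 = 112

112


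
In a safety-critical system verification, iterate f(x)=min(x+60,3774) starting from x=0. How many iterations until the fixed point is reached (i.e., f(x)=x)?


Step 1: x=0, cap=3774, increment=60
Step 2: x grows by 60 each step until capped at 3774; fixed point is x=3774
Step 3: iterations = ceil(3774/60) = 63

63


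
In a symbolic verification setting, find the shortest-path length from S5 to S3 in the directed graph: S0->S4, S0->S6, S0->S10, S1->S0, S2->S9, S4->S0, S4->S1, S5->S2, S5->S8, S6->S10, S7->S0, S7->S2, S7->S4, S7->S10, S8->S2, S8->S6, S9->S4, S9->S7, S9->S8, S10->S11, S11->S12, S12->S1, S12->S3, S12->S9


BFS layer-by-layer from S5:
  dist 0: {S5}
  dist 1: {S2, S8}
  dist 2: {S6, S9}
  dist 3: {S4, S7, S10}
  dist 4: {S0, S1, S11}
  dist 5: {S12}
  dist 6: {S3}
  -> S3 reached at distance 6
Shortest path length = 6

6


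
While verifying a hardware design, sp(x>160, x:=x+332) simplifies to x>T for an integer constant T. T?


Formula: sp(P, x:=E) = exists old_x. (x = E[old_x/x]) AND P[old_x/x] (old_x is the value of x before the assignment; eliminate old_x by solving x = E[old_x/x] for old_x)
Step 1: Precondition P: x>160, i.e. old_x > 160
Step 2: Assignment gives x = old_x + 332, so old_x = x - 332
Step 3: Substitute into P: x - 332 > 160
Step 4: Simplify: x > 160+332 = 492

492


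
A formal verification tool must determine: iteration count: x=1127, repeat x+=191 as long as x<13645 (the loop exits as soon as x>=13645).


Step 1: x goes from 1127 toward 13645 by 191; the body runs while x<13645, so iterations = ceil((bound-start)/step)
Step 2: Distance=12518
Step 3: ceil(12518/191)=66

66


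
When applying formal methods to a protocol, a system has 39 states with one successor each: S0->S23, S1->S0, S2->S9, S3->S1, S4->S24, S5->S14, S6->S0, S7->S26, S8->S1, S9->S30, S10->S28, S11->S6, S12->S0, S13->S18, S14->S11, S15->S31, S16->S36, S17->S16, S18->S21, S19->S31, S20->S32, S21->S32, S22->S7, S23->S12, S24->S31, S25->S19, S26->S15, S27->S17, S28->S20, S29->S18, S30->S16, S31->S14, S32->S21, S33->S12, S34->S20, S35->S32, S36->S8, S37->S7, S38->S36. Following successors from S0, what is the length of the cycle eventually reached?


Trace from S0 until a state repeats:
  S0 -> S23 -> S12 -> S0
S0 first seen at step 0, revisited at step 3.
Cycle length = 3 - 0 = 3

3


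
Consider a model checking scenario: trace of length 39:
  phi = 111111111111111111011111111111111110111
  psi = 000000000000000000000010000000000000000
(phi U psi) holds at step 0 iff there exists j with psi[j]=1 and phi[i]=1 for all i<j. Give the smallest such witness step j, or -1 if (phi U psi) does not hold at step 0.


(phi U psi) at 0: need smallest j with psi[j]=1 and phi[i]=1 for all i in [0,j).
Scan from step 0:
  step 0: phi=1, psi=0 -> continue
  step 1: phi=1, psi=0 -> continue
  step 2: phi=1, psi=0 -> continue
  step 3: phi=1, psi=0 -> continue
  step 18: phi=0 -> phi-prefix broken from here
  step 22: psi=1 but phi already failed -> not a witness
  end of trace: no witness -> -1
Witness step = -1

-1


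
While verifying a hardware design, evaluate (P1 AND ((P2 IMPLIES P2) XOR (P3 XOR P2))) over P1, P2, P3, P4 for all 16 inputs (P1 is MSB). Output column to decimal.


Formula: (P1 AND ((P2 IMPLIES P2) XOR (P3 XOR P2))) over P1, P2, P3, P4 (16 rows)
Evaluate each row (bits = P1,P2,P3,P4, MSB first):
  row 0 [0000]: (0 AND ((0 IMPLIES 0) XOR (0 XOR 0))) -> 0
  row 1 [0001]: (0 AND ((0 IMPLIES 0) XOR (0 XOR 0))) -> 0
  row 2 [0010]: (0 AND ((0 IMPLIES 0) XOR (1 XOR 0))) -> 0
  row 3 [0011]: (0 AND ((0 IMPLIES 0) XOR (1 XOR 0))) -> 0
  row 4 [0100]: (0 AND ((1 IMPLIES 1) XOR (0 XOR 1))) -> 0
  row 5 [0101]: (0 AND ((1 IMPLIES 1) XOR (0 XOR 1))) -> 0
  row 6 [0110]: (0 AND ((1 IMPLIES 1) XOR (1 XOR 1))) -> 0
  row 7 [0111]: (0 AND ((1 IMPLIES 1) XOR (1 XOR 1))) -> 0
  row 8 [1000]: (1 AND ((0 IMPLIES 0) XOR (0 XOR 0))) -> 1
  row 9 [1001]: (1 AND ((0 IMPLIES 0) XOR (0 XOR 0))) -> 1
  row 10 [1010]: (1 AND ((0 IMPLIES 0) XOR (1 XOR 0))) -> 0
  row 11 [1011]: (1 AND ((0 IMPLIES 0) XOR (1 XOR 0))) -> 0
  row 12 [1100]: (1 AND ((1 IMPLIES 1) XOR (0 XOR 1))) -> 0
  row 13 [1101]: (1 AND ((1 IMPLIES 1) XOR (0 XOR 1))) -> 0
  row 14 [1110]: (1 AND ((1 IMPLIES 1) XOR (1 XOR 1))) -> 1
  row 15 [1111]: (1 AND ((1 IMPLIES 1) XOR (1 XOR 1))) -> 1
Full result column, 4 rows per line (P1,P2 fixed per line; P3,P4 runs 00..11 left to right):
  rows 0-3 [P1,P2=00]: 0000  = hex 0
  rows 4-7 [P1,P2=01]: 0000  = hex 0
  rows 8-11 [P1,P2=10]: 1100  = hex C
  rows 12-15 [P1,P2=11]: 0011  = hex 3
Output column (row 0 .. row 15) = 0000000011000011
Output column grouped in 4s = 0000 0000 1100 0011 = 0x00C3
Convert to decimal digit by digit (value = value*16 + digit):
  0 -> 0
  0*16 + 0 = 0
  0*16 + 12 (C) = 12
  12*16 + 3 = 195
Decimal = 195

195


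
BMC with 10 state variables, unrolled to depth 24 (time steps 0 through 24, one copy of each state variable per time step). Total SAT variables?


BMC unrolls to depth k, creating one copy of each state var for steps 0..k.
Step count = 24 + 1 = 25 (steps 0 through 24)
Vars per step = 10
Total = 10 * 25 = 250

250


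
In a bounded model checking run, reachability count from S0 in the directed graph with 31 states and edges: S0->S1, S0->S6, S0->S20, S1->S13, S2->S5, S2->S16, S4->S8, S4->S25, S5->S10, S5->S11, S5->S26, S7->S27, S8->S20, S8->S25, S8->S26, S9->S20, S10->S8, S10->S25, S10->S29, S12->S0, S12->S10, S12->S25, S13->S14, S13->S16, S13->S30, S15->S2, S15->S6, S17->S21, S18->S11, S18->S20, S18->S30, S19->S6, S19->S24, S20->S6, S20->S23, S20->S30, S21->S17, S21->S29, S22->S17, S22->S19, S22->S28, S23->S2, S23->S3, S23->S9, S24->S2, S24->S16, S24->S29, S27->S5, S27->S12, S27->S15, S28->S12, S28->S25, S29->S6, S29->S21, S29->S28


BFS from S0:
  layer 0: {S0}
  layer 1: {S1, S6, S20}
  layer 2: {S13, S23, S30}
  layer 3: {S2, S3, S9, S14, S16}
  layer 4: {S5}
  layer 5: {S10, S11, S26}
  layer 6: {S8, S25, S29}
  layer 7: {S21, S28}
  layer 8: {S12, S17}
Reachable set: {S0, S1, S2, S3, S5, S6, S8, S9, S10, S11, S12, S13, S14, S16, S17, S20, S21, S23, S25, S26, S28, S29, S30}
Count = 23

23


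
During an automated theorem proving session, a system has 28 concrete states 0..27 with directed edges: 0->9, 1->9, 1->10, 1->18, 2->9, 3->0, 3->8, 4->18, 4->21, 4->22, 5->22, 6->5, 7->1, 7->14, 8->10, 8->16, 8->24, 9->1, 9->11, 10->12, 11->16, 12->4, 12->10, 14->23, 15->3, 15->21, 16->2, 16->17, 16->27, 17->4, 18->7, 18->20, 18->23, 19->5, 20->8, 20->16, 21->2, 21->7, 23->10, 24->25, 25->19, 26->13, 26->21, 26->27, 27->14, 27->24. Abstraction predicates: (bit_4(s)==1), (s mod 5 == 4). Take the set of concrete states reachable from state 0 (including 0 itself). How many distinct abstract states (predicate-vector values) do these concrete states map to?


BFS from 0:
Concrete reachable: {0, 1, 2, 4, 5, 7, 8, 9, 10, 11, 12, 14, 16, 17, 18, 19, 20, 21, 22, 23, 24, 25, 27}
Abstract via predicates (bit_4(s)==1), (s mod 5 == 4):
  (0,0) <- {0, 1, 2, 5, 7, 8, 10, 11, 12}
  (0,1) <- {4, 9, 14}
  (1,0) <- {16, 17, 18, 20, 21, 22, 23, 25, 27}
  (1,1) <- {19, 24}
Distinct abstract states = 4

4


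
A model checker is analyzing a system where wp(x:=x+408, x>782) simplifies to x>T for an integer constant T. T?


Formula: wp(x:=E, P) = P[E/x] (substitute E for x in postcondition)
Step 1: Postcondition: x>782
Step 2: Substitute x+408 for x: x+408>782
Step 3: Solve for x: x > 782-408 = 374

374


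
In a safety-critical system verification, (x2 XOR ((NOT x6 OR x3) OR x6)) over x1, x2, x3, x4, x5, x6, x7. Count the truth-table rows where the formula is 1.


Formula: (x2 XOR ((NOT x6 OR x3) OR x6)) over 7 vars (128 rows)
Evaluate each row (x1, x2, x3, x4, x5, x6, x7 as bits, MSB first):
  row 0 [0000000]: (0 XOR ((NOT 0 OR 0) OR 0)) -> 1
  row 1 [0000001]: (0 XOR ((NOT 0 OR 0) OR 0)) -> 1
  row 2 [0000010]: (0 XOR ((NOT 1 OR 0) OR 1)) -> 1
  row 3 [0000011]: (0 XOR ((NOT 1 OR 0) OR 1)) -> 1
  row 4 [0000100]: (0 XOR ((NOT 0 OR 0) OR 0)) -> 1
  (every remaining row is evaluated the same way; all 128 results are listed next)
Full result column, 8 rows per line (x1,x2,x3,x4 fixed per line; x5,x6,x7 runs 000..111 left to right):
  rows 0-7 [x1,x2,x3,x4=0000]: 11111111  (ones: 8)
  rows 8-15 [x1,x2,x3,x4=0001]: 11111111  (ones: 8)
  rows 16-23 [x1,x2,x3,x4=0010]: 11111111  (ones: 8)
  rows 24-31 [x1,x2,x3,x4=0011]: 11111111  (ones: 8)
  rows 32-39 [x1,x2,x3,x4=0100]: 00000000  (ones: 0)
  rows 40-47 [x1,x2,x3,x4=0101]: 00000000  (ones: 0)
  rows 48-55 [x1,x2,x3,x4=0110]: 00000000  (ones: 0)
  rows 56-63 [x1,x2,x3,x4=0111]: 00000000  (ones: 0)
  rows 64-71 [x1,x2,x3,x4=1000]: 11111111  (ones: 8)
  rows 72-79 [x1,x2,x3,x4=1001]: 11111111  (ones: 8)
  rows 80-87 [x1,x2,x3,x4=1010]: 11111111  (ones: 8)
  rows 88-95 [x1,x2,x3,x4=1011]: 11111111  (ones: 8)
  rows 96-103 [x1,x2,x3,x4=1100]: 00000000  (ones: 0)
  rows 104-111 [x1,x2,x3,x4=1101]: 00000000  (ones: 0)
  rows 112-119 [x1,x2,x3,x4=1110]: 00000000  (ones: 0)
  rows 120-127 [x1,x2,x3,x4=1111]: 00000000  (ones: 0)
Count of 1-rows = 8+8+8+8+0+0+0+0+8+8+8+8+0+0+0+0 = 64

64


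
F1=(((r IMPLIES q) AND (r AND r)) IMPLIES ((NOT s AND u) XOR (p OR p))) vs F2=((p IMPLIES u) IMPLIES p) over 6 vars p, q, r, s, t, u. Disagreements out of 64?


F1 = (((r IMPLIES q) AND (r AND r)) IMPLIES ((NOT s AND u) XOR (p OR p)))
F2 = ((p IMPLIES u) IMPLIES p)
Evaluate both on each of 64 rows (bits = p,q,r,s,t,u):
  row 0 [000000]: F1=1 F2=0 (differ) -> 1
  row 1 [000001]: F1=1 F2=0 (differ) -> 1
  row 2 [000010]: F1=1 F2=0 (differ) -> 1
  row 3 [000011]: F1=1 F2=0 (differ) -> 1
  row 4 [000100]: F1=1 F2=0 (differ) -> 1
  (every remaining row is evaluated the same way; all 64 results are listed next)
Full result column, 8 rows per line (p,q,r fixed per line; s,t,u runs 000..111 left to right):
  rows 0-7 [p,q,r=000]: 11111111  (ones: 8)
  rows 8-15 [p,q,r=001]: 11111111  (ones: 8)
  rows 16-23 [p,q,r=010]: 11111111  (ones: 8)
  rows 24-31 [p,q,r=011]: 01010000  (ones: 2)
  rows 32-39 [p,q,r=100]: 00000000  (ones: 0)
  rows 40-47 [p,q,r=101]: 00000000  (ones: 0)
  rows 48-55 [p,q,r=110]: 00000000  (ones: 0)
  rows 56-63 [p,q,r=111]: 01010000  (ones: 2)
Disagreements = 8+8+8+2+0+0+0+2 = 28

28


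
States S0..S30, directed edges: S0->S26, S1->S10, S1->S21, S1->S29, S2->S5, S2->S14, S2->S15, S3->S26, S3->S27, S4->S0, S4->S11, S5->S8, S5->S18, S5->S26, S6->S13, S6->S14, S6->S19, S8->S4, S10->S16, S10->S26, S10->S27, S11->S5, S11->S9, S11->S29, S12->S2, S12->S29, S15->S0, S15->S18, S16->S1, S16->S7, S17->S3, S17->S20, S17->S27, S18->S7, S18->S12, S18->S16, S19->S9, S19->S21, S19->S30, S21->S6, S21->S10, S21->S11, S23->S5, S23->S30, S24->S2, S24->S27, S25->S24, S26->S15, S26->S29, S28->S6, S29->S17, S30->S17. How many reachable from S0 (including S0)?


BFS from S0:
  layer 0: {S0}
  layer 1: {S26}
  layer 2: {S15, S29}
  layer 3: {S17, S18}
  layer 4: {S3, S7, S12, S16, S20, S27}
  layer 5: {S1, S2}
  layer 6: {S5, S10, S14, S21}
  layer 7: {S6, S8, S11}
  layer 8: {S4, S9, S13, S19}
  layer 9: {S30}
Reachable set: {S0, S1, S2, S3, S4, S5, S6, S7, S8, S9, S10, S11, S12, S13, S14, S15, S16, S17, S18, S19, S20, S21, S26, S27, S29, S30}
Count = 26

26


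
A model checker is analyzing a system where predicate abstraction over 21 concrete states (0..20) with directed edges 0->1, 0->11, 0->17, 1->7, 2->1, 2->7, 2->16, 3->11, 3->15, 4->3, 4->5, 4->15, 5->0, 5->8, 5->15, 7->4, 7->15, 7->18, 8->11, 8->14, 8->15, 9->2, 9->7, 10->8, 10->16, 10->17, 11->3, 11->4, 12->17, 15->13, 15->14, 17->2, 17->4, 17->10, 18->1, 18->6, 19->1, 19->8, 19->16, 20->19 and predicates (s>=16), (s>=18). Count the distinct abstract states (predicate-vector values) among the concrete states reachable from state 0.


BFS from 0:
Concrete reachable: {0, 1, 2, 3, 4, 5, 6, 7, 8, 10, 11, 13, 14, 15, 16, 17, 18}
Abstract via predicates (s>=16), (s>=18):
  (0,0) <- {0, 1, 2, 3, 4, 5, 6, 7, 8, 10, 11, 13, 14, 15}
  (1,0) <- {16, 17}
  (1,1) <- {18}
Distinct abstract states = 3

3


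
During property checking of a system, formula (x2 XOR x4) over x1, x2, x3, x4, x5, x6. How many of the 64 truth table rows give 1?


Formula: (x2 XOR x4) over 6 vars (64 rows)
Evaluate each row (x1, x2, x3, x4, x5, x6 as bits, MSB first):
  row 0 [000000]: (0 XOR 0) -> 0
  row 1 [000001]: (0 XOR 0) -> 0
  row 2 [000010]: (0 XOR 0) -> 0
  row 3 [000011]: (0 XOR 0) -> 0
  row 4 [000100]: (0 XOR 1) -> 1
  (every remaining row is evaluated the same way; all 64 results are listed next)
Full result column, 8 rows per line (x1,x2,x3 fixed per line; x4,x5,x6 runs 000..111 left to right):
  rows 0-7 [x1,x2,x3=000]: 00001111  (ones: 4)
  rows 8-15 [x1,x2,x3=001]: 00001111  (ones: 4)
  rows 16-23 [x1,x2,x3=010]: 11110000  (ones: 4)
  rows 24-31 [x1,x2,x3=011]: 11110000  (ones: 4)
  rows 32-39 [x1,x2,x3=100]: 00001111  (ones: 4)
  rows 40-47 [x1,x2,x3=101]: 00001111  (ones: 4)
  rows 48-55 [x1,x2,x3=110]: 11110000  (ones: 4)
  rows 56-63 [x1,x2,x3=111]: 11110000  (ones: 4)
Count of 1-rows = 4+4+4+4+4+4+4+4 = 32

32


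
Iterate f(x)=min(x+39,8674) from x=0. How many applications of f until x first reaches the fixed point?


Step 1: x=0, cap=8674, increment=39
Step 2: x grows by 39 each step until capped at 8674; fixed point is x=8674
Step 3: iterations = ceil(8674/39) = 223

223


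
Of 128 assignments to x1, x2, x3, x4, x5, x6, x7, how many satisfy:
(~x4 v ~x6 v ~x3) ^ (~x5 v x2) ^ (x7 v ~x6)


CNF with 3 clauses over 7 vars (128 assignments).
An assignment satisfies CNF iff every clause has >=1 true literal.
Check each row (bits = x1,x2,x3,x4,x5,x6,x7; clause T/F shown):
  row 0 [0000000]: clauses=TTT -> 1
  row 1 [0000001]: clauses=TTT -> 1
  row 2 [0000010]: clauses=TTF -> 0
  row 3 [0000011]: clauses=TTT -> 1
  row 4 [0000100]: clauses=TFT -> 0
  (every remaining row is evaluated the same way; all 128 results are listed next)
Full result column, 8 rows per line (x1,x2,x3,x4 fixed per line; x5,x6,x7 runs 000..111 left to right):
  rows 0-7 [x1,x2,x3,x4=0000]: 11010000  (ones: 3)
  rows 8-15 [x1,x2,x3,x4=0001]: 11010000  (ones: 3)
  rows 16-23 [x1,x2,x3,x4=0010]: 11010000  (ones: 3)
  rows 24-31 [x1,x2,x3,x4=0011]: 11000000  (ones: 2)
  rows 32-39 [x1,x2,x3,x4=0100]: 11011101  (ones: 6)
  rows 40-47 [x1,x2,x3,x4=0101]: 11011101  (ones: 6)
  rows 48-55 [x1,x2,x3,x4=0110]: 11011101  (ones: 6)
  rows 56-63 [x1,x2,x3,x4=0111]: 11001100  (ones: 4)
  rows 64-71 [x1,x2,x3,x4=1000]: 11010000  (ones: 3)
  rows 72-79 [x1,x2,x3,x4=1001]: 11010000  (ones: 3)
  rows 80-87 [x1,x2,x3,x4=1010]: 11010000  (ones: 3)
  rows 88-95 [x1,x2,x3,x4=1011]: 11000000  (ones: 2)
  rows 96-103 [x1,x2,x3,x4=1100]: 11011101  (ones: 6)
  rows 104-111 [x1,x2,x3,x4=1101]: 11011101  (ones: 6)
  rows 112-119 [x1,x2,x3,x4=1110]: 11011101  (ones: 6)
  rows 120-127 [x1,x2,x3,x4=1111]: 11001100  (ones: 4)
Satisfying assignments = 3+3+3+2+6+6+6+4+3+3+3+2+6+6+6+4 = 66

66


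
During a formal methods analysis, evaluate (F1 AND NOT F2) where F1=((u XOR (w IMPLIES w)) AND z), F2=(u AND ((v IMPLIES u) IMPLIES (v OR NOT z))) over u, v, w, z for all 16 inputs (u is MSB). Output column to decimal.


F1 = ((u XOR (w IMPLIES w)) AND z)
F2 = (u AND ((v IMPLIES u) IMPLIES (v OR NOT z)))
Counterexample to F1=>F2 is where F1=1 and F2=0.
Evaluate each row (bits = u,v,w,z, MSB first):
  row 0 [0000]: F1=0 F2=0 -> F1&~F2 -> 0
  row 1 [0001]: F1=1 F2=0 -> F1&~F2 -> 1
  row 2 [0010]: F1=0 F2=0 -> F1&~F2 -> 0
  row 3 [0011]: F1=1 F2=0 -> F1&~F2 -> 1
  row 4 [0100]: F1=0 F2=0 -> F1&~F2 -> 0
  row 5 [0101]: F1=1 F2=0 -> F1&~F2 -> 1
  row 6 [0110]: F1=0 F2=0 -> F1&~F2 -> 0
  row 7 [0111]: F1=1 F2=0 -> F1&~F2 -> 1
  row 8 [1000]: F1=0 F2=1 -> F1&~F2 -> 0
  row 9 [1001]: F1=0 F2=0 -> F1&~F2 -> 0
  row 10 [1010]: F1=0 F2=1 -> F1&~F2 -> 0
  row 11 [1011]: F1=0 F2=0 -> F1&~F2 -> 0
  row 12 [1100]: F1=0 F2=1 -> F1&~F2 -> 0
  row 13 [1101]: F1=0 F2=1 -> F1&~F2 -> 0
  row 14 [1110]: F1=0 F2=1 -> F1&~F2 -> 0
  row 15 [1111]: F1=0 F2=1 -> F1&~F2 -> 0
Full result column, 4 rows per line (u,v fixed per line; w,z runs 00..11 left to right):
  rows 0-3 [u,v=00]: 0101  = hex 5
  rows 4-7 [u,v=01]: 0101  = hex 5
  rows 8-11 [u,v=10]: 0000  = hex 0
  rows 12-15 [u,v=11]: 0000  = hex 0
Counterexample vector (row 0 .. row 15) = 0101010100000000
Output column grouped in 4s = 0101 0101 0000 0000 = 0x5500
Convert to decimal digit by digit (value = value*16 + digit):
  5 -> 5
  5*16 + 5 = 85
  85*16 + 0 = 1360
  1360*16 + 0 = 21760
Decimal = 21760

21760


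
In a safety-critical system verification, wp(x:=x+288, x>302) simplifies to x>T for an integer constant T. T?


Formula: wp(x:=E, P) = P[E/x] (substitute E for x in postcondition)
Step 1: Postcondition: x>302
Step 2: Substitute x+288 for x: x+288>302
Step 3: Solve for x: x > 302-288 = 14

14


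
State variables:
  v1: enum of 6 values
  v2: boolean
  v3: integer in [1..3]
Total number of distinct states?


State space = product of domain sizes of all variables.
Domain sizes:
  v1 (enum of 6 values): 6
  v2 (boolean): 2
  v3 (integer in [1..3]): 3
Product = 6 * 2 * 3 = 36

36


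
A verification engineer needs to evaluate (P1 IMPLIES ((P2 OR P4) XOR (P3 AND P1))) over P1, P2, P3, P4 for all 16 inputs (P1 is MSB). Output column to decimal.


Formula: (P1 IMPLIES ((P2 OR P4) XOR (P3 AND P1))) over P1, P2, P3, P4 (16 rows)
Evaluate each row (bits = P1,P2,P3,P4, MSB first):
  row 0 [0000]: (0 IMPLIES ((0 OR 0) XOR (0 AND 0))) -> 1
  row 1 [0001]: (0 IMPLIES ((0 OR 1) XOR (0 AND 0))) -> 1
  row 2 [0010]: (0 IMPLIES ((0 OR 0) XOR (1 AND 0))) -> 1
  row 3 [0011]: (0 IMPLIES ((0 OR 1) XOR (1 AND 0))) -> 1
  row 4 [0100]: (0 IMPLIES ((1 OR 0) XOR (0 AND 0))) -> 1
  row 5 [0101]: (0 IMPLIES ((1 OR 1) XOR (0 AND 0))) -> 1
  row 6 [0110]: (0 IMPLIES ((1 OR 0) XOR (1 AND 0))) -> 1
  row 7 [0111]: (0 IMPLIES ((1 OR 1) XOR (1 AND 0))) -> 1
  row 8 [1000]: (1 IMPLIES ((0 OR 0) XOR (0 AND 1))) -> 0
  row 9 [1001]: (1 IMPLIES ((0 OR 1) XOR (0 AND 1))) -> 1
  row 10 [1010]: (1 IMPLIES ((0 OR 0) XOR (1 AND 1))) -> 1
  row 11 [1011]: (1 IMPLIES ((0 OR 1) XOR (1 AND 1))) -> 0
  row 12 [1100]: (1 IMPLIES ((1 OR 0) XOR (0 AND 1))) -> 1
  row 13 [1101]: (1 IMPLIES ((1 OR 1) XOR (0 AND 1))) -> 1
  row 14 [1110]: (1 IMPLIES ((1 OR 0) XOR (1 AND 1))) -> 0
  row 15 [1111]: (1 IMPLIES ((1 OR 1) XOR (1 AND 1))) -> 0
Full result column, 4 rows per line (P1,P2 fixed per line; P3,P4 runs 00..11 left to right):
  rows 0-3 [P1,P2=00]: 1111  = hex F
  rows 4-7 [P1,P2=01]: 1111  = hex F
  rows 8-11 [P1,P2=10]: 0110  = hex 6
  rows 12-15 [P1,P2=11]: 1100  = hex C
Output column (row 0 .. row 15) = 1111111101101100
Output column grouped in 4s = 1111 1111 0110 1100 = 0xFF6C
Convert to decimal digit by digit (value = value*16 + digit):
  F -> 15
  15*16 + 15 (F) = 255
  255*16 + 6 = 4086
  4086*16 + 12 (C) = 65388
Decimal = 65388

65388


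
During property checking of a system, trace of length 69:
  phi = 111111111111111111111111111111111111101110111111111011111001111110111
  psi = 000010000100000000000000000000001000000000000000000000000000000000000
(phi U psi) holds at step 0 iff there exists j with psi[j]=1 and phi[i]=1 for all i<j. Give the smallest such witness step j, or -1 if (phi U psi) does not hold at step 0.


(phi U psi) at 0: need smallest j with psi[j]=1 and phi[i]=1 for all i in [0,j).
Scan from step 0:
  step 0: phi=1, psi=0 -> continue
  step 1: phi=1, psi=0 -> continue
  step 2: phi=1, psi=0 -> continue
  step 3: phi=1, psi=0 -> continue
  step 4: psi=1 and phi held for [0,4) -> witness found
Witness step = 4

4


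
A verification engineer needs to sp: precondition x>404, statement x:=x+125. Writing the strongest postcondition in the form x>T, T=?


Formula: sp(P, x:=E) = exists old_x. (x = E[old_x/x]) AND P[old_x/x] (old_x is the value of x before the assignment; eliminate old_x by solving x = E[old_x/x] for old_x)
Step 1: Precondition P: x>404, i.e. old_x > 404
Step 2: Assignment gives x = old_x + 125, so old_x = x - 125
Step 3: Substitute into P: x - 125 > 404
Step 4: Simplify: x > 404+125 = 529

529


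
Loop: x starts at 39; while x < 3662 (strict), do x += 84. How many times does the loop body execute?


Step 1: x goes from 39 toward 3662 by 84; the body runs while x<3662, so iterations = ceil((bound-start)/step)
Step 2: Distance=3623
Step 3: ceil(3623/84)=44

44


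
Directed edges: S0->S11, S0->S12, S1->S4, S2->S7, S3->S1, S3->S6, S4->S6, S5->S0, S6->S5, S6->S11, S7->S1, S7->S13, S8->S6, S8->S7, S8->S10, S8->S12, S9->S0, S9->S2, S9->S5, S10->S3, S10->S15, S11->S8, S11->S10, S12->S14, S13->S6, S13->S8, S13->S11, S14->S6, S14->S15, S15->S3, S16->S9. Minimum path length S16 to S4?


BFS layer-by-layer from S16:
  dist 0: {S16}
  dist 1: {S9}
  dist 2: {S0, S2, S5}
  dist 3: {S7, S11, S12}
  dist 4: {S1, S8, S10, S13, S14}
  dist 5: {S3, S4, S6, S15}
  -> S4 reached at distance 5
Shortest path length = 5

5


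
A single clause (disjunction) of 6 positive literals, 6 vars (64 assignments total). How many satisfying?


Step 1: Total=2^6=64
Step 2: Unsat when all 6 false: 2^0=1
Step 3: Sat=64-1=63

63


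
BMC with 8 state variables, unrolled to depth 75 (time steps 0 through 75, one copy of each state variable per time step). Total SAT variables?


BMC unrolls to depth k, creating one copy of each state var for steps 0..k.
Step count = 75 + 1 = 76 (steps 0 through 75)
Vars per step = 8
Total = 8 * 76 = 608

608


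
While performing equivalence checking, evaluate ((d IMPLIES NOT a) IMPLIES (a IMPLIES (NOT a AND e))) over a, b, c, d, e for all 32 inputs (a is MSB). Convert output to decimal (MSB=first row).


Formula: ((d IMPLIES NOT a) IMPLIES (a IMPLIES (NOT a AND e))) over a, b, c, d, e (32 rows)
Evaluate each row (bits = a,b,c,d,e, MSB first):
  row 0 [00000]: ((0 IMPLIES NOT 0) IMPLIES (0 IMPLIES (NOT 0 AND 0))) -> 1
  row 1 [00001]: ((0 IMPLIES NOT 0) IMPLIES (0 IMPLIES (NOT 0 AND 1))) -> 1
  row 2 [00010]: ((1 IMPLIES NOT 0) IMPLIES (0 IMPLIES (NOT 0 AND 0))) -> 1
  row 3 [00011]: ((1 IMPLIES NOT 0) IMPLIES (0 IMPLIES (NOT 0 AND 1))) -> 1
  row 4 [00100]: ((0 IMPLIES NOT 0) IMPLIES (0 IMPLIES (NOT 0 AND 0))) -> 1
  row 5 [00101]: ((0 IMPLIES NOT 0) IMPLIES (0 IMPLIES (NOT 0 AND 1))) -> 1
  row 6 [00110]: ((1 IMPLIES NOT 0) IMPLIES (0 IMPLIES (NOT 0 AND 0))) -> 1
  row 7 [00111]: ((1 IMPLIES NOT 0) IMPLIES (0 IMPLIES (NOT 0 AND 1))) -> 1
  row 8 [01000]: ((0 IMPLIES NOT 0) IMPLIES (0 IMPLIES (NOT 0 AND 0))) -> 1
  row 9 [01001]: ((0 IMPLIES NOT 0) IMPLIES (0 IMPLIES (NOT 0 AND 1))) -> 1
  row 10 [01010]: ((1 IMPLIES NOT 0) IMPLIES (0 IMPLIES (NOT 0 AND 0))) -> 1
  row 11 [01011]: ((1 IMPLIES NOT 0) IMPLIES (0 IMPLIES (NOT 0 AND 1))) -> 1
  row 12 [01100]: ((0 IMPLIES NOT 0) IMPLIES (0 IMPLIES (NOT 0 AND 0))) -> 1
  row 13 [01101]: ((0 IMPLIES NOT 0) IMPLIES (0 IMPLIES (NOT 0 AND 1))) -> 1
  row 14 [01110]: ((1 IMPLIES NOT 0) IMPLIES (0 IMPLIES (NOT 0 AND 0))) -> 1
  row 15 [01111]: ((1 IMPLIES NOT 0) IMPLIES (0 IMPLIES (NOT 0 AND 1))) -> 1
  row 16 [10000]: ((0 IMPLIES NOT 1) IMPLIES (1 IMPLIES (NOT 1 AND 0))) -> 0
  row 17 [10001]: ((0 IMPLIES NOT 1) IMPLIES (1 IMPLIES (NOT 1 AND 1))) -> 0
  row 18 [10010]: ((1 IMPLIES NOT 1) IMPLIES (1 IMPLIES (NOT 1 AND 0))) -> 1
  row 19 [10011]: ((1 IMPLIES NOT 1) IMPLIES (1 IMPLIES (NOT 1 AND 1))) -> 1
  row 20 [10100]: ((0 IMPLIES NOT 1) IMPLIES (1 IMPLIES (NOT 1 AND 0))) -> 0
  row 21 [10101]: ((0 IMPLIES NOT 1) IMPLIES (1 IMPLIES (NOT 1 AND 1))) -> 0
  row 22 [10110]: ((1 IMPLIES NOT 1) IMPLIES (1 IMPLIES (NOT 1 AND 0))) -> 1
  row 23 [10111]: ((1 IMPLIES NOT 1) IMPLIES (1 IMPLIES (NOT 1 AND 1))) -> 1
  row 24 [11000]: ((0 IMPLIES NOT 1) IMPLIES (1 IMPLIES (NOT 1 AND 0))) -> 0
  row 25 [11001]: ((0 IMPLIES NOT 1) IMPLIES (1 IMPLIES (NOT 1 AND 1))) -> 0
  row 26 [11010]: ((1 IMPLIES NOT 1) IMPLIES (1 IMPLIES (NOT 1 AND 0))) -> 1
  row 27 [11011]: ((1 IMPLIES NOT 1) IMPLIES (1 IMPLIES (NOT 1 AND 1))) -> 1
  row 28 [11100]: ((0 IMPLIES NOT 1) IMPLIES (1 IMPLIES (NOT 1 AND 0))) -> 0
  row 29 [11101]: ((0 IMPLIES NOT 1) IMPLIES (1 IMPLIES (NOT 1 AND 1))) -> 0
  row 30 [11110]: ((1 IMPLIES NOT 1) IMPLIES (1 IMPLIES (NOT 1 AND 0))) -> 1
  row 31 [11111]: ((1 IMPLIES NOT 1) IMPLIES (1 IMPLIES (NOT 1 AND 1))) -> 1
Full result column, 4 rows per line (a,b,c fixed per line; d,e runs 00..11 left to right):
  rows 0-3 [a,b,c=000]: 1111  = hex F
  rows 4-7 [a,b,c=001]: 1111  = hex F
  rows 8-11 [a,b,c=010]: 1111  = hex F
  rows 12-15 [a,b,c=011]: 1111  = hex F
  rows 16-19 [a,b,c=100]: 0011  = hex 3
  rows 20-23 [a,b,c=101]: 0011  = hex 3
  rows 24-27 [a,b,c=110]: 0011  = hex 3
  rows 28-31 [a,b,c=111]: 0011  = hex 3
Output column (row 0 .. row 31) = 11111111111111110011001100110011
Output column grouped in 4s = 1111 1111 1111 1111 0011 0011 0011 0011 = 0xFFFF3333
Convert to decimal digit by digit (value = value*16 + digit):
  F -> 15
  15*16 + 15 (F) = 255
  255*16 + 15 (F) = 4095
  4095*16 + 15 (F) = 65535
  65535*16 + 3 = 1048563
  1048563*16 + 3 = 16777011
  16777011*16 + 3 = 268432179
  268432179*16 + 3 = 4294914867
Decimal = 4294914867

4294914867


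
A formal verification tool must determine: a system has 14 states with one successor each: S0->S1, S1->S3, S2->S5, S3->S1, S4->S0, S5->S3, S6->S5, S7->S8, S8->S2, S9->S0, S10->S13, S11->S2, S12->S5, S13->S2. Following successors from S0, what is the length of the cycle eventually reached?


Trace from S0 until a state repeats:
  S0 -> S1 -> S3 -> S1
S1 first seen at step 1, revisited at step 3.
Cycle length = 3 - 1 = 2

2


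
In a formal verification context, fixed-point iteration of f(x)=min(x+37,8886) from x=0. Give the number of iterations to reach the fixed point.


Step 1: x=0, cap=8886, increment=37
Step 2: x grows by 37 each step until capped at 8886; fixed point is x=8886
Step 3: iterations = ceil(8886/37) = 241

241


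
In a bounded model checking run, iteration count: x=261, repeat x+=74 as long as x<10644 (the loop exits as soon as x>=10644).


Step 1: x goes from 261 toward 10644 by 74; the body runs while x<10644, so iterations = ceil((bound-start)/step)
Step 2: Distance=10383
Step 3: ceil(10383/74)=141

141


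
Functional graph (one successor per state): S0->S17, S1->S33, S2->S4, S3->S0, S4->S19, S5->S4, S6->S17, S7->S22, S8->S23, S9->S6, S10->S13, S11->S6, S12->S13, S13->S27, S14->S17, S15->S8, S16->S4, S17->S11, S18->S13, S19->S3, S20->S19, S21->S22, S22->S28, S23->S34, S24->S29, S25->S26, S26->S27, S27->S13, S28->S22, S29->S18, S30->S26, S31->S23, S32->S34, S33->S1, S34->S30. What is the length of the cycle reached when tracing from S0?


Trace from S0 until a state repeats:
  S0 -> S17 -> S11 -> S6 -> S17
S17 first seen at step 1, revisited at step 4.
Cycle length = 4 - 1 = 3

3


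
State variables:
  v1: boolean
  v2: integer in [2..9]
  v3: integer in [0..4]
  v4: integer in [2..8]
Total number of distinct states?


State space = product of domain sizes of all variables.
Domain sizes:
  v1 (boolean): 2
  v2 (integer in [2..9]): 8
  v3 (integer in [0..4]): 5
  v4 (integer in [2..8]): 7
Product = 2 * 8 * 5 * 7 = 560

560


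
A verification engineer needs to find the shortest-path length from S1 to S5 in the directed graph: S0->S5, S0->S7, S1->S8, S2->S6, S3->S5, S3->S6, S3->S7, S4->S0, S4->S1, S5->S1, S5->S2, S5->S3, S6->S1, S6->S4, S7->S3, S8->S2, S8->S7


BFS layer-by-layer from S1:
  dist 0: {S1}
  dist 1: {S8}
  dist 2: {S2, S7}
  dist 3: {S3, S6}
  dist 4: {S4, S5}
  -> S5 reached at distance 4
Shortest path length = 4

4


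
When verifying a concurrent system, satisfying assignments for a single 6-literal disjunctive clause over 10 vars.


Step 1: Total=2^10=1024
Step 2: Unsat when all 6 false: 2^4=16
Step 3: Sat=1024-16=1008

1008


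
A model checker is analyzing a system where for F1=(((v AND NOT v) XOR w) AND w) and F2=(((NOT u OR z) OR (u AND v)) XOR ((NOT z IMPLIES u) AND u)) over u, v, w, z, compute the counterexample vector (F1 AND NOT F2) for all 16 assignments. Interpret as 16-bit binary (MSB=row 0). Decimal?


F1 = (((v AND NOT v) XOR w) AND w)
F2 = (((NOT u OR z) OR (u AND v)) XOR ((NOT z IMPLIES u) AND u))
Counterexample to F1=>F2 is where F1=1 and F2=0.
Evaluate each row (bits = u,v,w,z, MSB first):
  row 0 [0000]: F1=0 F2=1 -> F1&~F2 -> 0
  row 1 [0001]: F1=0 F2=1 -> F1&~F2 -> 0
  row 2 [0010]: F1=1 F2=1 -> F1&~F2 -> 0
  row 3 [0011]: F1=1 F2=1 -> F1&~F2 -> 0
  row 4 [0100]: F1=0 F2=1 -> F1&~F2 -> 0
  row 5 [0101]: F1=0 F2=1 -> F1&~F2 -> 0
  row 6 [0110]: F1=1 F2=1 -> F1&~F2 -> 0
  row 7 [0111]: F1=1 F2=1 -> F1&~F2 -> 0
  row 8 [1000]: F1=0 F2=1 -> F1&~F2 -> 0
  row 9 [1001]: F1=0 F2=0 -> F1&~F2 -> 0
  row 10 [1010]: F1=1 F2=1 -> F1&~F2 -> 0
  row 11 [1011]: F1=1 F2=0 -> F1&~F2 -> 1
  row 12 [1100]: F1=0 F2=0 -> F1&~F2 -> 0
  row 13 [1101]: F1=0 F2=0 -> F1&~F2 -> 0
  row 14 [1110]: F1=1 F2=0 -> F1&~F2 -> 1
  row 15 [1111]: F1=1 F2=0 -> F1&~F2 -> 1
Full result column, 4 rows per line (u,v fixed per line; w,z runs 00..11 left to right):
  rows 0-3 [u,v=00]: 0000  = hex 0
  rows 4-7 [u,v=01]: 0000  = hex 0
  rows 8-11 [u,v=10]: 0001  = hex 1
  rows 12-15 [u,v=11]: 0011  = hex 3
Counterexample vector (row 0 .. row 15) = 0000000000010011
Output column grouped in 4s = 0000 0000 0001 0011 = 0x0013
Convert to decimal digit by digit (value = value*16 + digit):
  0 -> 0
  0*16 + 0 = 0
  0*16 + 1 = 1
  1*16 + 3 = 19
Decimal = 19

19


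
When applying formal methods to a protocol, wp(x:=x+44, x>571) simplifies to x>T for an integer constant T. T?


Formula: wp(x:=E, P) = P[E/x] (substitute E for x in postcondition)
Step 1: Postcondition: x>571
Step 2: Substitute x+44 for x: x+44>571
Step 3: Solve for x: x > 571-44 = 527

527


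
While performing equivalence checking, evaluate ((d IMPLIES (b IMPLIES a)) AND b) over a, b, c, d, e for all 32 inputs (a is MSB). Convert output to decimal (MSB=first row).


Formula: ((d IMPLIES (b IMPLIES a)) AND b) over a, b, c, d, e (32 rows)
Evaluate each row (bits = a,b,c,d,e, MSB first):
  row 0 [00000]: ((0 IMPLIES (0 IMPLIES 0)) AND 0) -> 0
  row 1 [00001]: ((0 IMPLIES (0 IMPLIES 0)) AND 0) -> 0
  row 2 [00010]: ((1 IMPLIES (0 IMPLIES 0)) AND 0) -> 0
  row 3 [00011]: ((1 IMPLIES (0 IMPLIES 0)) AND 0) -> 0
  row 4 [00100]: ((0 IMPLIES (0 IMPLIES 0)) AND 0) -> 0
  row 5 [00101]: ((0 IMPLIES (0 IMPLIES 0)) AND 0) -> 0
  row 6 [00110]: ((1 IMPLIES (0 IMPLIES 0)) AND 0) -> 0
  row 7 [00111]: ((1 IMPLIES (0 IMPLIES 0)) AND 0) -> 0
  row 8 [01000]: ((0 IMPLIES (1 IMPLIES 0)) AND 1) -> 1
  row 9 [01001]: ((0 IMPLIES (1 IMPLIES 0)) AND 1) -> 1
  row 10 [01010]: ((1 IMPLIES (1 IMPLIES 0)) AND 1) -> 0
  row 11 [01011]: ((1 IMPLIES (1 IMPLIES 0)) AND 1) -> 0
  row 12 [01100]: ((0 IMPLIES (1 IMPLIES 0)) AND 1) -> 1
  row 13 [01101]: ((0 IMPLIES (1 IMPLIES 0)) AND 1) -> 1
  row 14 [01110]: ((1 IMPLIES (1 IMPLIES 0)) AND 1) -> 0
  row 15 [01111]: ((1 IMPLIES (1 IMPLIES 0)) AND 1) -> 0
  row 16 [10000]: ((0 IMPLIES (0 IMPLIES 1)) AND 0) -> 0
  row 17 [10001]: ((0 IMPLIES (0 IMPLIES 1)) AND 0) -> 0
  row 18 [10010]: ((1 IMPLIES (0 IMPLIES 1)) AND 0) -> 0
  row 19 [10011]: ((1 IMPLIES (0 IMPLIES 1)) AND 0) -> 0
  row 20 [10100]: ((0 IMPLIES (0 IMPLIES 1)) AND 0) -> 0
  row 21 [10101]: ((0 IMPLIES (0 IMPLIES 1)) AND 0) -> 0
  row 22 [10110]: ((1 IMPLIES (0 IMPLIES 1)) AND 0) -> 0
  row 23 [10111]: ((1 IMPLIES (0 IMPLIES 1)) AND 0) -> 0
  row 24 [11000]: ((0 IMPLIES (1 IMPLIES 1)) AND 1) -> 1
  row 25 [11001]: ((0 IMPLIES (1 IMPLIES 1)) AND 1) -> 1
  row 26 [11010]: ((1 IMPLIES (1 IMPLIES 1)) AND 1) -> 1
  row 27 [11011]: ((1 IMPLIES (1 IMPLIES 1)) AND 1) -> 1
  row 28 [11100]: ((0 IMPLIES (1 IMPLIES 1)) AND 1) -> 1
  row 29 [11101]: ((0 IMPLIES (1 IMPLIES 1)) AND 1) -> 1
  row 30 [11110]: ((1 IMPLIES (1 IMPLIES 1)) AND 1) -> 1
  row 31 [11111]: ((1 IMPLIES (1 IMPLIES 1)) AND 1) -> 1
Full result column, 4 rows per line (a,b,c fixed per line; d,e runs 00..11 left to right):
  rows 0-3 [a,b,c=000]: 0000  = hex 0
  rows 4-7 [a,b,c=001]: 0000  = hex 0
  rows 8-11 [a,b,c=010]: 1100  = hex C
  rows 12-15 [a,b,c=011]: 1100  = hex C
  rows 16-19 [a,b,c=100]: 0000  = hex 0
  rows 20-23 [a,b,c=101]: 0000  = hex 0
  rows 24-27 [a,b,c=110]: 1111  = hex F
  rows 28-31 [a,b,c=111]: 1111  = hex F
Output column (row 0 .. row 31) = 00000000110011000000000011111111
Output column grouped in 4s = 0000 0000 1100 1100 0000 0000 1111 1111 = 0x00CC00FF
Convert to decimal digit by digit (value = value*16 + digit):
  0 -> 0
  0*16 + 0 = 0
  0*16 + 12 (C) = 12
  12*16 + 12 (C) = 204
  204*16 + 0 = 3264
  3264*16 + 0 = 52224
  52224*16 + 15 (F) = 835599
  835599*16 + 15 (F) = 13369599
Decimal = 13369599

13369599
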